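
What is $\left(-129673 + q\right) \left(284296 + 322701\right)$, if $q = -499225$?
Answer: $-381739199306$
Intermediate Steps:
$\left(-129673 + q\right) \left(284296 + 322701\right) = \left(-129673 - 499225\right) \left(284296 + 322701\right) = \left(-628898\right) 606997 = -381739199306$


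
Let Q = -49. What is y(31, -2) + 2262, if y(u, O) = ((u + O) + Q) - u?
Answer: 2211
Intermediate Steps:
y(u, O) = -49 + O (y(u, O) = ((u + O) - 49) - u = ((O + u) - 49) - u = (-49 + O + u) - u = -49 + O)
y(31, -2) + 2262 = (-49 - 2) + 2262 = -51 + 2262 = 2211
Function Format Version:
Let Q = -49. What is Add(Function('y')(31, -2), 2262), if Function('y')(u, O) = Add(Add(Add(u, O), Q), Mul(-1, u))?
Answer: 2211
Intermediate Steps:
Function('y')(u, O) = Add(-49, O) (Function('y')(u, O) = Add(Add(Add(u, O), -49), Mul(-1, u)) = Add(Add(Add(O, u), -49), Mul(-1, u)) = Add(Add(-49, O, u), Mul(-1, u)) = Add(-49, O))
Add(Function('y')(31, -2), 2262) = Add(Add(-49, -2), 2262) = Add(-51, 2262) = 2211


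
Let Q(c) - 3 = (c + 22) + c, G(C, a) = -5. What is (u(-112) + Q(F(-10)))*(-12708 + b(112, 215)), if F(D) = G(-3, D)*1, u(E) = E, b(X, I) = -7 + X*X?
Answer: 16587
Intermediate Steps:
b(X, I) = -7 + X**2
F(D) = -5 (F(D) = -5*1 = -5)
Q(c) = 25 + 2*c (Q(c) = 3 + ((c + 22) + c) = 3 + ((22 + c) + c) = 3 + (22 + 2*c) = 25 + 2*c)
(u(-112) + Q(F(-10)))*(-12708 + b(112, 215)) = (-112 + (25 + 2*(-5)))*(-12708 + (-7 + 112**2)) = (-112 + (25 - 10))*(-12708 + (-7 + 12544)) = (-112 + 15)*(-12708 + 12537) = -97*(-171) = 16587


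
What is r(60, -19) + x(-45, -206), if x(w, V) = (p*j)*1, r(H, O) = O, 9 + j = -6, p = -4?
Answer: 41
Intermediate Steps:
j = -15 (j = -9 - 6 = -15)
x(w, V) = 60 (x(w, V) = -4*(-15)*1 = 60*1 = 60)
r(60, -19) + x(-45, -206) = -19 + 60 = 41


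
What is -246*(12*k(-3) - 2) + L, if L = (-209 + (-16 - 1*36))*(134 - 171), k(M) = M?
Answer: 19005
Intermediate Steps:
L = 9657 (L = (-209 + (-16 - 36))*(-37) = (-209 - 52)*(-37) = -261*(-37) = 9657)
-246*(12*k(-3) - 2) + L = -246*(12*(-3) - 2) + 9657 = -246*(-36 - 2) + 9657 = -246*(-38) + 9657 = 9348 + 9657 = 19005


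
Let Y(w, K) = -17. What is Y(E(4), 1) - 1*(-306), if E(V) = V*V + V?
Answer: 289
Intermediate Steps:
E(V) = V + V² (E(V) = V² + V = V + V²)
Y(E(4), 1) - 1*(-306) = -17 - 1*(-306) = -17 + 306 = 289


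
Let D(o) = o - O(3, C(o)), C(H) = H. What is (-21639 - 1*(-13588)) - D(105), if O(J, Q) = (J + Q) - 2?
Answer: -8050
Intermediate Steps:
O(J, Q) = -2 + J + Q
D(o) = -1 (D(o) = o - (-2 + 3 + o) = o - (1 + o) = o + (-1 - o) = -1)
(-21639 - 1*(-13588)) - D(105) = (-21639 - 1*(-13588)) - 1*(-1) = (-21639 + 13588) + 1 = -8051 + 1 = -8050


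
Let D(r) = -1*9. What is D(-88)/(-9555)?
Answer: 3/3185 ≈ 0.00094192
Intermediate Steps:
D(r) = -9
D(-88)/(-9555) = -9/(-9555) = -9*(-1/9555) = 3/3185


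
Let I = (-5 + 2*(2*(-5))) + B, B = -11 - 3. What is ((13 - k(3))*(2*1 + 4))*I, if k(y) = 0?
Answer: -3042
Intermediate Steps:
B = -14
I = -39 (I = (-5 + 2*(2*(-5))) - 14 = (-5 + 2*(-10)) - 14 = (-5 - 20) - 14 = -25 - 14 = -39)
((13 - k(3))*(2*1 + 4))*I = ((13 - 1*0)*(2*1 + 4))*(-39) = ((13 + 0)*(2 + 4))*(-39) = (13*6)*(-39) = 78*(-39) = -3042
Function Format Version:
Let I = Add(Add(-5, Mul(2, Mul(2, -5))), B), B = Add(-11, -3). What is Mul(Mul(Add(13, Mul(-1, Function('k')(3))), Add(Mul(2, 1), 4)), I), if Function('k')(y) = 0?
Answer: -3042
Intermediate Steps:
B = -14
I = -39 (I = Add(Add(-5, Mul(2, Mul(2, -5))), -14) = Add(Add(-5, Mul(2, -10)), -14) = Add(Add(-5, -20), -14) = Add(-25, -14) = -39)
Mul(Mul(Add(13, Mul(-1, Function('k')(3))), Add(Mul(2, 1), 4)), I) = Mul(Mul(Add(13, Mul(-1, 0)), Add(Mul(2, 1), 4)), -39) = Mul(Mul(Add(13, 0), Add(2, 4)), -39) = Mul(Mul(13, 6), -39) = Mul(78, -39) = -3042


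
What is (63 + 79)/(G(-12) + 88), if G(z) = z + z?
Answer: 71/32 ≈ 2.2188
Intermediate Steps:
G(z) = 2*z
(63 + 79)/(G(-12) + 88) = (63 + 79)/(2*(-12) + 88) = 142/(-24 + 88) = 142/64 = 142*(1/64) = 71/32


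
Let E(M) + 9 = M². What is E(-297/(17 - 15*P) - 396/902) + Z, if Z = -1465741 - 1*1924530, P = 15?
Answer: -246564090144031/72726784 ≈ -3.3903e+6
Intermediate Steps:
Z = -3390271 (Z = -1465741 - 1924530 = -3390271)
E(M) = -9 + M²
E(-297/(17 - 15*P) - 396/902) + Z = (-9 + (-297/(17 - 15*15) - 396/902)²) - 3390271 = (-9 + (-297/(17 - 225) - 396*1/902)²) - 3390271 = (-9 + (-297/(-208) - 18/41)²) - 3390271 = (-9 + (-297*(-1/208) - 18/41)²) - 3390271 = (-9 + (297/208 - 18/41)²) - 3390271 = (-9 + (8433/8528)²) - 3390271 = (-9 + 71115489/72726784) - 3390271 = -583425567/72726784 - 3390271 = -246564090144031/72726784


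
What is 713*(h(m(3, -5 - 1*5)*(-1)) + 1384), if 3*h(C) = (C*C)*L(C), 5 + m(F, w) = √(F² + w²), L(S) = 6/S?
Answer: 993922 - 1426*√109 ≈ 9.7903e+5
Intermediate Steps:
m(F, w) = -5 + √(F² + w²)
h(C) = 2*C (h(C) = ((C*C)*(6/C))/3 = (C²*(6/C))/3 = (6*C)/3 = 2*C)
713*(h(m(3, -5 - 1*5)*(-1)) + 1384) = 713*(2*((-5 + √(3² + (-5 - 1*5)²))*(-1)) + 1384) = 713*(2*((-5 + √(9 + (-5 - 5)²))*(-1)) + 1384) = 713*(2*((-5 + √(9 + (-10)²))*(-1)) + 1384) = 713*(2*((-5 + √(9 + 100))*(-1)) + 1384) = 713*(2*((-5 + √109)*(-1)) + 1384) = 713*(2*(5 - √109) + 1384) = 713*((10 - 2*√109) + 1384) = 713*(1394 - 2*√109) = 993922 - 1426*√109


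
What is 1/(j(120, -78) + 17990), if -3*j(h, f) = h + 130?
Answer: 3/53720 ≈ 5.5845e-5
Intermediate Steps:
j(h, f) = -130/3 - h/3 (j(h, f) = -(h + 130)/3 = -(130 + h)/3 = -130/3 - h/3)
1/(j(120, -78) + 17990) = 1/((-130/3 - 1/3*120) + 17990) = 1/((-130/3 - 40) + 17990) = 1/(-250/3 + 17990) = 1/(53720/3) = 3/53720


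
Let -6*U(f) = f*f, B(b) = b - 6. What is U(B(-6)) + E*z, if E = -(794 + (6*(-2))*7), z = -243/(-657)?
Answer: -20922/73 ≈ -286.60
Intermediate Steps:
B(b) = -6 + b
U(f) = -f**2/6 (U(f) = -f*f/6 = -f**2/6)
z = 27/73 (z = -243*(-1/657) = 27/73 ≈ 0.36986)
E = -710 (E = -(794 - 12*7) = -(794 - 84) = -1*710 = -710)
U(B(-6)) + E*z = -(-6 - 6)**2/6 - 710*27/73 = -1/6*(-12)**2 - 19170/73 = -1/6*144 - 19170/73 = -24 - 19170/73 = -20922/73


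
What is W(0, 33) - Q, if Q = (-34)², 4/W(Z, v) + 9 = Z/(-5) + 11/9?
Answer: -40478/35 ≈ -1156.5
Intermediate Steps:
W(Z, v) = 4/(-70/9 - Z/5) (W(Z, v) = 4/(-9 + (Z/(-5) + 11/9)) = 4/(-9 + (Z*(-⅕) + 11*(⅑))) = 4/(-9 + (-Z/5 + 11/9)) = 4/(-9 + (11/9 - Z/5)) = 4/(-70/9 - Z/5))
Q = 1156
W(0, 33) - Q = -180/(350 + 9*0) - 1*1156 = -180/(350 + 0) - 1156 = -180/350 - 1156 = -180*1/350 - 1156 = -18/35 - 1156 = -40478/35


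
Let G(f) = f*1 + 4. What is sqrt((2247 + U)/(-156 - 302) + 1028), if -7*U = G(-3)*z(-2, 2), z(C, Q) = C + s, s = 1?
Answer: sqrt(2628950457)/1603 ≈ 31.986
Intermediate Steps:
z(C, Q) = 1 + C (z(C, Q) = C + 1 = 1 + C)
G(f) = 4 + f (G(f) = f + 4 = 4 + f)
U = 1/7 (U = -(4 - 3)*(1 - 2)/7 = -(-1)/7 = -1/7*(-1) = 1/7 ≈ 0.14286)
sqrt((2247 + U)/(-156 - 302) + 1028) = sqrt((2247 + 1/7)/(-156 - 302) + 1028) = sqrt((15730/7)/(-458) + 1028) = sqrt((15730/7)*(-1/458) + 1028) = sqrt(-7865/1603 + 1028) = sqrt(1640019/1603) = sqrt(2628950457)/1603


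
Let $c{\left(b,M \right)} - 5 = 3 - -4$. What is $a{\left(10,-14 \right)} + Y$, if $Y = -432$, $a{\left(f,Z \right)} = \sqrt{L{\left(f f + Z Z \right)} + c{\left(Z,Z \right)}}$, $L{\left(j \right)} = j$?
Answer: $-432 + 2 \sqrt{77} \approx -414.45$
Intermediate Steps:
$c{\left(b,M \right)} = 12$ ($c{\left(b,M \right)} = 5 + \left(3 - -4\right) = 5 + \left(3 + 4\right) = 5 + 7 = 12$)
$a{\left(f,Z \right)} = \sqrt{12 + Z^{2} + f^{2}}$ ($a{\left(f,Z \right)} = \sqrt{\left(f f + Z Z\right) + 12} = \sqrt{\left(f^{2} + Z^{2}\right) + 12} = \sqrt{\left(Z^{2} + f^{2}\right) + 12} = \sqrt{12 + Z^{2} + f^{2}}$)
$a{\left(10,-14 \right)} + Y = \sqrt{12 + \left(-14\right)^{2} + 10^{2}} - 432 = \sqrt{12 + 196 + 100} - 432 = \sqrt{308} - 432 = 2 \sqrt{77} - 432 = -432 + 2 \sqrt{77}$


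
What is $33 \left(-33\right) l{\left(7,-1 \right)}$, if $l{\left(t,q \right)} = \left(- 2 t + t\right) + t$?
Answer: $0$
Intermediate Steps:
$l{\left(t,q \right)} = 0$ ($l{\left(t,q \right)} = - t + t = 0$)
$33 \left(-33\right) l{\left(7,-1 \right)} = 33 \left(-33\right) 0 = \left(-1089\right) 0 = 0$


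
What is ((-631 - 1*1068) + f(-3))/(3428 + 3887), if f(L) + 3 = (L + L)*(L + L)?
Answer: -238/1045 ≈ -0.22775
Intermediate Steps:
f(L) = -3 + 4*L² (f(L) = -3 + (L + L)*(L + L) = -3 + (2*L)*(2*L) = -3 + 4*L²)
((-631 - 1*1068) + f(-3))/(3428 + 3887) = ((-631 - 1*1068) + (-3 + 4*(-3)²))/(3428 + 3887) = ((-631 - 1068) + (-3 + 4*9))/7315 = (-1699 + (-3 + 36))*(1/7315) = (-1699 + 33)*(1/7315) = -1666*1/7315 = -238/1045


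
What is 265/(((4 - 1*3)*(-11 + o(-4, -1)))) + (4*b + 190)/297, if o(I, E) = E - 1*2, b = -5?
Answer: -76325/4158 ≈ -18.356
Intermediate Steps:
o(I, E) = -2 + E (o(I, E) = E - 2 = -2 + E)
265/(((4 - 1*3)*(-11 + o(-4, -1)))) + (4*b + 190)/297 = 265/(((4 - 1*3)*(-11 + (-2 - 1)))) + (4*(-5) + 190)/297 = 265/(((4 - 3)*(-11 - 3))) + (-20 + 190)*(1/297) = 265/((1*(-14))) + 170*(1/297) = 265/(-14) + 170/297 = 265*(-1/14) + 170/297 = -265/14 + 170/297 = -76325/4158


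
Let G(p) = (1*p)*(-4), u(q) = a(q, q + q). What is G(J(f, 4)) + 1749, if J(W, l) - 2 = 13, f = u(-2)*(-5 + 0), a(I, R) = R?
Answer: 1689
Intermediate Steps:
u(q) = 2*q (u(q) = q + q = 2*q)
f = 20 (f = (2*(-2))*(-5 + 0) = -4*(-5) = 20)
J(W, l) = 15 (J(W, l) = 2 + 13 = 15)
G(p) = -4*p (G(p) = p*(-4) = -4*p)
G(J(f, 4)) + 1749 = -4*15 + 1749 = -60 + 1749 = 1689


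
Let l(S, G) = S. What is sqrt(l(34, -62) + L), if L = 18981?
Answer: sqrt(19015) ≈ 137.89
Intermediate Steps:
sqrt(l(34, -62) + L) = sqrt(34 + 18981) = sqrt(19015)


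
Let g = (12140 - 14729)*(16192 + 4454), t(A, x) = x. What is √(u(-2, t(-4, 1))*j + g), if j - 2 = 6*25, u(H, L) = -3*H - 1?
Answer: I*√53451734 ≈ 7311.1*I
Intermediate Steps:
u(H, L) = -1 - 3*H
j = 152 (j = 2 + 6*25 = 2 + 150 = 152)
g = -53452494 (g = -2589*20646 = -53452494)
√(u(-2, t(-4, 1))*j + g) = √((-1 - 3*(-2))*152 - 53452494) = √((-1 + 6)*152 - 53452494) = √(5*152 - 53452494) = √(760 - 53452494) = √(-53451734) = I*√53451734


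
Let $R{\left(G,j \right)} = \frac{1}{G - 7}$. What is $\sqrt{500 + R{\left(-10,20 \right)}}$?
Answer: $\frac{\sqrt{144483}}{17} \approx 22.359$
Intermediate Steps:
$R{\left(G,j \right)} = \frac{1}{-7 + G}$
$\sqrt{500 + R{\left(-10,20 \right)}} = \sqrt{500 + \frac{1}{-7 - 10}} = \sqrt{500 + \frac{1}{-17}} = \sqrt{500 - \frac{1}{17}} = \sqrt{\frac{8499}{17}} = \frac{\sqrt{144483}}{17}$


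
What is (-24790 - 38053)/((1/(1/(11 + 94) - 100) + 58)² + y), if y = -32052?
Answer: 6927121109843/3162377447483 ≈ 2.1905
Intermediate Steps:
(-24790 - 38053)/((1/(1/(11 + 94) - 100) + 58)² + y) = (-24790 - 38053)/((1/(1/(11 + 94) - 100) + 58)² - 32052) = -62843/((1/(1/105 - 100) + 58)² - 32052) = -62843/((1/(-10499/105) + 58)² - 32052) = -62843/((-105/10499 + 58)² - 32052) = -62843/((608837/10499)² - 32052) = -62843/(370682492569/110229001 - 32052) = -62843/(-3162377447483/110229001) = -62843*(-110229001/3162377447483) = 6927121109843/3162377447483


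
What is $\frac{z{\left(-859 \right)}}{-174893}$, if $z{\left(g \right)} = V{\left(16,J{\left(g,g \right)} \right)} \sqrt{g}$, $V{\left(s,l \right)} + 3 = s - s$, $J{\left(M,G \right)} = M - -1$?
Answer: $\frac{3 i \sqrt{859}}{174893} \approx 0.00050274 i$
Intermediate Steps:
$J{\left(M,G \right)} = 1 + M$ ($J{\left(M,G \right)} = M + 1 = 1 + M$)
$V{\left(s,l \right)} = -3$ ($V{\left(s,l \right)} = -3 + \left(s - s\right) = -3 + 0 = -3$)
$z{\left(g \right)} = - 3 \sqrt{g}$
$\frac{z{\left(-859 \right)}}{-174893} = \frac{\left(-3\right) \sqrt{-859}}{-174893} = - 3 i \sqrt{859} \left(- \frac{1}{174893}\right) = \frac{3 i \sqrt{859}}{174893}$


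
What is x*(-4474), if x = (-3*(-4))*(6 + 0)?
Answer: -322128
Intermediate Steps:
x = 72 (x = 12*6 = 72)
x*(-4474) = 72*(-4474) = -322128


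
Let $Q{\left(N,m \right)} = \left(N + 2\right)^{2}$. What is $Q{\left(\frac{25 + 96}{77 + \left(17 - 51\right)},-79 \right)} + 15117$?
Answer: $\frac{27994182}{1849} \approx 15140.0$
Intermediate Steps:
$Q{\left(N,m \right)} = \left(2 + N\right)^{2}$
$Q{\left(\frac{25 + 96}{77 + \left(17 - 51\right)},-79 \right)} + 15117 = \left(2 + \frac{25 + 96}{77 + \left(17 - 51\right)}\right)^{2} + 15117 = \left(2 + \frac{121}{77 - 34}\right)^{2} + 15117 = \left(2 + \frac{121}{43}\right)^{2} + 15117 = \left(\frac{207}{43}\right)^{2} + 15117 = \frac{42849}{1849} + 15117 = \frac{27994182}{1849}$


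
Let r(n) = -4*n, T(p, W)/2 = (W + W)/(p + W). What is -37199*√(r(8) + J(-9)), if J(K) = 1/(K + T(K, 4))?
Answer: -37199*I*√119377/61 ≈ -2.107e+5*I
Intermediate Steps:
T(p, W) = 4*W/(W + p) (T(p, W) = 2*((W + W)/(p + W)) = 2*((2*W)/(W + p)) = 2*(2*W/(W + p)) = 4*W/(W + p))
J(K) = 1/(K + 16/(4 + K)) (J(K) = 1/(K + 4*4/(4 + K)) = 1/(K + 16/(4 + K)))
-37199*√(r(8) + J(-9)) = -37199*√(-4*8 + (4 - 9)/(16 - 9*(4 - 9))) = -37199*√(-32 - 5/(16 - 9*(-5))) = -37199*√(-32 - 5/(16 + 45)) = -37199*√(-32 - 5/61) = -37199*I*√119377/61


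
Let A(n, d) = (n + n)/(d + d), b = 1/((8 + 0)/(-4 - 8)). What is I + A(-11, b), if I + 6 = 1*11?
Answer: 37/3 ≈ 12.333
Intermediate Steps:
I = 5 (I = -6 + 1*11 = -6 + 11 = 5)
b = -3/2 (b = 1/(8/(-12)) = 1/(8*(-1/12)) = 1/(-⅔) = -3/2 ≈ -1.5000)
A(n, d) = n/d (A(n, d) = (2*n)/((2*d)) = (2*n)*(1/(2*d)) = n/d)
I + A(-11, b) = 5 - 11/(-3/2) = 5 - 11*(-⅔) = 5 + 22/3 = 37/3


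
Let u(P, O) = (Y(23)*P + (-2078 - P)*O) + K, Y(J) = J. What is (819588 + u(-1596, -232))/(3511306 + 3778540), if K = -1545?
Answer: 893159/7289846 ≈ 0.12252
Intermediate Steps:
u(P, O) = -1545 + 23*P + O*(-2078 - P) (u(P, O) = (23*P + (-2078 - P)*O) - 1545 = (23*P + O*(-2078 - P)) - 1545 = -1545 + 23*P + O*(-2078 - P))
(819588 + u(-1596, -232))/(3511306 + 3778540) = (819588 + (-1545 - 2078*(-232) + 23*(-1596) - 1*(-232)*(-1596)))/(3511306 + 3778540) = (819588 + (-1545 + 482096 - 36708 - 370272))/7289846 = (819588 + 73571)*(1/7289846) = 893159*(1/7289846) = 893159/7289846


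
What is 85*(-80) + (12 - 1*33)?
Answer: -6821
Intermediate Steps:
85*(-80) + (12 - 1*33) = -6800 + (12 - 33) = -6800 - 21 = -6821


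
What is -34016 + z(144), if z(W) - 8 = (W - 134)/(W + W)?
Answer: -4897147/144 ≈ -34008.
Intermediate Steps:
z(W) = 8 + (-134 + W)/(2*W) (z(W) = 8 + (W - 134)/(W + W) = 8 + (-134 + W)/((2*W)) = 8 + (-134 + W)*(1/(2*W)) = 8 + (-134 + W)/(2*W))
-34016 + z(144) = -34016 + (17/2 - 67/144) = -34016 + 1157/144 = -4897147/144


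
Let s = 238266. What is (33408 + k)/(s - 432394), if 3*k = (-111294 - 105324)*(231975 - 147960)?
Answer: 3033176841/97064 ≈ 31249.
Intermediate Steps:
k = -6066387090 (k = ((-111294 - 105324)*(231975 - 147960))/3 = (-216618*84015)/3 = (1/3)*(-18199161270) = -6066387090)
(33408 + k)/(s - 432394) = (33408 - 6066387090)/(238266 - 432394) = -6066353682/(-194128) = -6066353682*(-1/194128) = 3033176841/97064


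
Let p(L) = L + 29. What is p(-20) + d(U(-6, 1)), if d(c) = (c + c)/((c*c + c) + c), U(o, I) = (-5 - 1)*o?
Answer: 172/19 ≈ 9.0526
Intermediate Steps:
U(o, I) = -6*o
p(L) = 29 + L
d(c) = 2*c/(c² + 2*c) (d(c) = (2*c)/((c² + c) + c) = (2*c)/((c + c²) + c) = (2*c)/(c² + 2*c) = 2*c/(c² + 2*c))
p(-20) + d(U(-6, 1)) = (29 - 20) + 2/(2 - 6*(-6)) = 9 + 2/(2 + 36) = 9 + 2/38 = 9 + 2*(1/38) = 9 + 1/19 = 172/19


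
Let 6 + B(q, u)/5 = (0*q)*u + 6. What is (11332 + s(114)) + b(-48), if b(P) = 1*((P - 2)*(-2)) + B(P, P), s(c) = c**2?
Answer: 24428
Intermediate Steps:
B(q, u) = 0 (B(q, u) = -30 + 5*((0*q)*u + 6) = -30 + 5*(0*u + 6) = -30 + 5*(0 + 6) = -30 + 5*6 = -30 + 30 = 0)
b(P) = 4 - 2*P (b(P) = 1*((P - 2)*(-2)) + 0 = 1*((-2 + P)*(-2)) + 0 = 1*(4 - 2*P) + 0 = (4 - 2*P) + 0 = 4 - 2*P)
(11332 + s(114)) + b(-48) = (11332 + 114**2) + (4 - 2*(-48)) = (11332 + 12996) + (4 + 96) = 24328 + 100 = 24428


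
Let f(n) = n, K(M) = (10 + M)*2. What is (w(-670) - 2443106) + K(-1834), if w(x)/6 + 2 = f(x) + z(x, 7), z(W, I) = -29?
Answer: -2450960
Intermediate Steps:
K(M) = 20 + 2*M
w(x) = -186 + 6*x (w(x) = -12 + 6*(x - 29) = -12 + 6*(-29 + x) = -12 + (-174 + 6*x) = -186 + 6*x)
(w(-670) - 2443106) + K(-1834) = ((-186 + 6*(-670)) - 2443106) + (20 + 2*(-1834)) = ((-186 - 4020) - 2443106) + (20 - 3668) = (-4206 - 2443106) - 3648 = -2447312 - 3648 = -2450960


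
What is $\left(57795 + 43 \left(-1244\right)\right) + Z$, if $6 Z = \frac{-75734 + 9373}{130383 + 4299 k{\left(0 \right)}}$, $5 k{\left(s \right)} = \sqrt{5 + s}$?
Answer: $\frac{81258307545951}{18884478232} + \frac{95095313 \sqrt{5}}{169960304088} \approx 4302.9$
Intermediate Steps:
$k{\left(s \right)} = \frac{\sqrt{5 + s}}{5}$
$Z = - \frac{66361}{6 \left(130383 + \frac{4299 \sqrt{5}}{5}\right)}$ ($Z = \frac{\left(-75734 + 9373\right) \frac{1}{130383 + 4299 \frac{\sqrt{5 + 0}}{5}}}{6} = \frac{\left(-66361\right) \frac{1}{130383 + 4299 \frac{\sqrt{5}}{5}}}{6} = \frac{\left(-66361\right) \frac{1}{130383 + \frac{4299 \sqrt{5}}{5}}}{6} = - \frac{66361}{6 \left(130383 + \frac{4299 \sqrt{5}}{5}\right)} \approx -0.083596$)
$\left(57795 + 43 \left(-1244\right)\right) + Z = \left(57795 + 43 \left(-1244\right)\right) - \left(\frac{1602286345}{18884478232} - \frac{95095313 \sqrt{5}}{169960304088}\right) = \left(57795 - 53492\right) - \left(\frac{1602286345}{18884478232} - \frac{95095313 \sqrt{5}}{169960304088}\right) = 4303 - \left(\frac{1602286345}{18884478232} - \frac{95095313 \sqrt{5}}{169960304088}\right) = \frac{81258307545951}{18884478232} + \frac{95095313 \sqrt{5}}{169960304088}$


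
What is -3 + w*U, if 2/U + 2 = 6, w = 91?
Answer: 85/2 ≈ 42.500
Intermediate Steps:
U = ½ (U = 2/(-2 + 6) = 2/4 = 2*(¼) = ½ ≈ 0.50000)
-3 + w*U = -3 + 91*(½) = -3 + 91/2 = 85/2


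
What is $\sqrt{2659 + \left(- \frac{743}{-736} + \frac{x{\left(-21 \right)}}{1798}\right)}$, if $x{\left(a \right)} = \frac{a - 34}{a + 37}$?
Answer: $\frac{\sqrt{18196083264218}}{82708} \approx 51.575$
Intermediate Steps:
$x{\left(a \right)} = \frac{-34 + a}{37 + a}$
$\sqrt{2659 + \left(- \frac{743}{-736} + \frac{x{\left(-21 \right)}}{1798}\right)} = \sqrt{2659 + \left(- \frac{743}{-736} + \frac{\frac{1}{37 - 21} \left(-34 - 21\right)}{1798}\right)} = \sqrt{2659 + \left(\left(-743\right) \left(- \frac{1}{736}\right) + \frac{1}{16} \left(-55\right) \frac{1}{1798}\right)} = \sqrt{2659 + \left(\frac{743}{736} + \frac{1}{16} \left(-55\right) \frac{1}{1798}\right)} = \sqrt{2659 + \left(\frac{743}{736} - \frac{55}{28768}\right)} = \sqrt{2659 + \frac{166673}{165416}} = \sqrt{\frac{440007817}{165416}} = \frac{\sqrt{18196083264218}}{82708}$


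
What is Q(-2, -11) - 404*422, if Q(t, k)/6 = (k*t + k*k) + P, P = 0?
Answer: -169630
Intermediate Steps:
Q(t, k) = 6*k² + 6*k*t (Q(t, k) = 6*((k*t + k*k) + 0) = 6*((k*t + k²) + 0) = 6*((k² + k*t) + 0) = 6*(k² + k*t) = 6*k² + 6*k*t)
Q(-2, -11) - 404*422 = 6*(-11)*(-11 - 2) - 404*422 = 6*(-11)*(-13) - 170488 = 858 - 170488 = -169630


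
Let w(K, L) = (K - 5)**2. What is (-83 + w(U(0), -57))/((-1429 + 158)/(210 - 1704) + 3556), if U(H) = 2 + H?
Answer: -110556/5313935 ≈ -0.020805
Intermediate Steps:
w(K, L) = (-5 + K)**2
(-83 + w(U(0), -57))/((-1429 + 158)/(210 - 1704) + 3556) = (-83 + (-5 + (2 + 0))**2)/((-1429 + 158)/(210 - 1704) + 3556) = (-83 + (-5 + 2)**2)/(-1271/(-1494) + 3556) = (-83 + (-3)**2)/(-1271*(-1/1494) + 3556) = (-83 + 9)/(1271/1494 + 3556) = -74/5313935/1494 = -74*1494/5313935 = -110556/5313935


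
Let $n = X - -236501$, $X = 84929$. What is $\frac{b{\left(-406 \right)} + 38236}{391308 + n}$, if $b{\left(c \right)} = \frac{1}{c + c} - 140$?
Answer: $\frac{391569}{7325864} \approx 0.05345$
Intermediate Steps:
$n = 321430$ ($n = 84929 - -236501 = 84929 + 236501 = 321430$)
$b{\left(c \right)} = -140 + \frac{1}{2 c}$ ($b{\left(c \right)} = \frac{1}{2 c} - 140 = -140 + \frac{1}{2 c}$)
$\frac{b{\left(-406 \right)} + 38236}{391308 + n} = \frac{\left(-140 + \frac{1}{2 \left(-406\right)}\right) + 38236}{391308 + 321430} = \frac{\left(-140 + \frac{1}{2} \left(- \frac{1}{406}\right)\right) + 38236}{712738} = \left(\left(-140 - \frac{1}{812}\right) + 38236\right) \frac{1}{712738} = \left(- \frac{113681}{812} + 38236\right) \frac{1}{712738} = \frac{30933951}{812} \cdot \frac{1}{712738} = \frac{391569}{7325864}$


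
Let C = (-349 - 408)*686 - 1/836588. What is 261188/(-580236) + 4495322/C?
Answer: -573895834831272193/63019696196138043 ≈ -9.1066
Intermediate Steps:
C = -434441821577/836588 (C = -757*686 - 1*1/836588 = -519302 - 1/836588 = -434441821577/836588 ≈ -5.1930e+5)
261188/(-580236) + 4495322/C = 261188/(-580236) + 4495322/(-434441821577/836588) = 261188*(-1/580236) + 4495322*(-836588/434441821577) = -65297/145059 - 3760732441336/434441821577 = -573895834831272193/63019696196138043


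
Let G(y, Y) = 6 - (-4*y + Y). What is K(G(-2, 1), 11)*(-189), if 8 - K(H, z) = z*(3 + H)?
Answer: -1512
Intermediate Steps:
G(y, Y) = 6 - Y + 4*y (G(y, Y) = 6 - (Y - 4*y) = 6 + (-Y + 4*y) = 6 - Y + 4*y)
K(H, z) = 8 - z*(3 + H)
K(G(-2, 1), 11)*(-189) = (8 - 3*11 - 1*(6 - 1*1 + 4*(-2))*11)*(-189) = (8 - 33 - 1*(6 - 1 - 8)*11)*(-189) = (8 - 33 - 1*(-3)*11)*(-189) = (8 - 33 + 33)*(-189) = 8*(-189) = -1512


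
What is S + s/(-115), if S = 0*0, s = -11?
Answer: 11/115 ≈ 0.095652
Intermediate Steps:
S = 0
S + s/(-115) = 0 - 11/(-115) = 0 - 11*(-1/115) = 0 + 11/115 = 11/115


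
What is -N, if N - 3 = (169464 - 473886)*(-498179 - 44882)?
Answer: -165319715745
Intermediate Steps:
N = 165319715745 (N = 3 + (169464 - 473886)*(-498179 - 44882) = 3 - 304422*(-543061) = 3 + 165319715742 = 165319715745)
-N = -1*165319715745 = -165319715745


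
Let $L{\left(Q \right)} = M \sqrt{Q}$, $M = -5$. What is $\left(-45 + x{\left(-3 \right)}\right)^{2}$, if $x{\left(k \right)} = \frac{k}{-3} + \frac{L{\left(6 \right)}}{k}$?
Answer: $\frac{5858}{3} - \frac{440 \sqrt{6}}{3} \approx 1593.4$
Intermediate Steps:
$L{\left(Q \right)} = - 5 \sqrt{Q}$
$x{\left(k \right)} = - \frac{k}{3} - \frac{5 \sqrt{6}}{k}$ ($x{\left(k \right)} = \frac{k}{-3} + \frac{\left(-5\right) \sqrt{6}}{k} = k \left(- \frac{1}{3}\right) - \frac{5 \sqrt{6}}{k} = - \frac{k}{3} - \frac{5 \sqrt{6}}{k}$)
$\left(-45 + x{\left(-3 \right)}\right)^{2} = \left(-45 - \left(-1 + \frac{5 \sqrt{6}}{-3}\right)\right)^{2} = \left(-45 - \left(-1 + 5 \sqrt{6} \left(- \frac{1}{3}\right)\right)\right)^{2} = \left(-45 + \left(1 + \frac{5 \sqrt{6}}{3}\right)\right)^{2} = \left(-44 + \frac{5 \sqrt{6}}{3}\right)^{2}$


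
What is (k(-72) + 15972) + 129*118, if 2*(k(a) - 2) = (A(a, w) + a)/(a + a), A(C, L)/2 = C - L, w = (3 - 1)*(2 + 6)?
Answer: 1123087/36 ≈ 31197.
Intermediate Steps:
w = 16 (w = 2*8 = 16)
A(C, L) = -2*L + 2*C (A(C, L) = 2*(C - L) = -2*L + 2*C)
k(a) = 2 + (-32 + 3*a)/(4*a) (k(a) = 2 + (((-2*16 + 2*a) + a)/(a + a))/2 = 2 + (((-32 + 2*a) + a)/((2*a)))/2 = 2 + ((-32 + 3*a)*(1/(2*a)))/2 = 2 + ((-32 + 3*a)/(2*a))/2 = 2 + (-32 + 3*a)/(4*a))
(k(-72) + 15972) + 129*118 = ((11/4 - 8/(-72)) + 15972) + 129*118 = ((11/4 - 8*(-1/72)) + 15972) + 15222 = ((11/4 + 1/9) + 15972) + 15222 = (103/36 + 15972) + 15222 = 575095/36 + 15222 = 1123087/36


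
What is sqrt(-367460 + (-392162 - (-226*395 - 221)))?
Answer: 3*I*sqrt(74459) ≈ 818.62*I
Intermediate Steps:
sqrt(-367460 + (-392162 - (-226*395 - 221))) = sqrt(-367460 + (-392162 - (-89270 - 221))) = sqrt(-367460 + (-392162 - 1*(-89491))) = sqrt(-367460 + (-392162 + 89491)) = sqrt(-367460 - 302671) = sqrt(-670131) = 3*I*sqrt(74459)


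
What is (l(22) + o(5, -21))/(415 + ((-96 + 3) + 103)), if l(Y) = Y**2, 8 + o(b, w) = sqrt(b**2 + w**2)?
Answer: 28/25 + sqrt(466)/425 ≈ 1.1708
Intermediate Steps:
o(b, w) = -8 + sqrt(b**2 + w**2)
(l(22) + o(5, -21))/(415 + ((-96 + 3) + 103)) = (22**2 + (-8 + sqrt(5**2 + (-21)**2)))/(415 + ((-96 + 3) + 103)) = (484 + (-8 + sqrt(25 + 441)))/(415 + (-93 + 103)) = (484 + (-8 + sqrt(466)))/(415 + 10) = (476 + sqrt(466))/425 = (476 + sqrt(466))*(1/425) = 28/25 + sqrt(466)/425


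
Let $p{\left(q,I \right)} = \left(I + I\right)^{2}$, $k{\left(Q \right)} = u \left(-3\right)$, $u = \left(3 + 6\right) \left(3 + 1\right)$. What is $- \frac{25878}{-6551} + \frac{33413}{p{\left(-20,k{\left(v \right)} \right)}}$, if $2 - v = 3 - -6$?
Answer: $\frac{1426252531}{305643456} \approx 4.6664$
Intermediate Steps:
$v = -7$ ($v = 2 - \left(3 - -6\right) = 2 - \left(3 + 6\right) = 2 - 9 = -7$)
$u = 36$ ($u = 9 \cdot 4 = 36$)
$k{\left(Q \right)} = -108$ ($k{\left(Q \right)} = 36 \left(-3\right) = -108$)
$p{\left(q,I \right)} = 4 I^{2}$ ($p{\left(q,I \right)} = \left(2 I\right)^{2} = 4 I^{2}$)
$- \frac{25878}{-6551} + \frac{33413}{p{\left(-20,k{\left(v \right)} \right)}} = - \frac{25878}{-6551} + \frac{33413}{4 \left(-108\right)^{2}} = \left(-25878\right) \left(- \frac{1}{6551}\right) + \frac{33413}{4 \cdot 11664} = \frac{25878}{6551} + \frac{33413}{46656} = \frac{1426252531}{305643456}$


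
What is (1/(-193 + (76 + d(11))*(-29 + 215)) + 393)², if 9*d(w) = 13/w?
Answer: 32812988604899364/212451855625 ≈ 1.5445e+5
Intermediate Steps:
d(w) = 13/(9*w) (d(w) = (13/w)/9 = 13/(9*w))
(1/(-193 + (76 + d(11))*(-29 + 215)) + 393)² = (1/(-193 + (76 + (13/9)/11)*(-29 + 215)) + 393)² = (1/(-193 + (76 + (13/9)*(1/11))*186) + 393)² = (1/(-193 + (76 + 13/99)*186) + 393)² = (1/(-193 + (7537/99)*186) + 393)² = (1/(-193 + 467294/33) + 393)² = (1/(460925/33) + 393)² = (33/460925 + 393)² = (181143558/460925)² = 32812988604899364/212451855625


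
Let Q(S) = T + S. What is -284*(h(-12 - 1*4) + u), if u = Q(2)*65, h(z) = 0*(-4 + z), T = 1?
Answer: -55380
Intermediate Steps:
Q(S) = 1 + S
h(z) = 0
u = 195 (u = (1 + 2)*65 = 3*65 = 195)
-284*(h(-12 - 1*4) + u) = -284*(0 + 195) = -284*195 = -55380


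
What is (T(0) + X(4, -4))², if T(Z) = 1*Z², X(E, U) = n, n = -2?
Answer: 4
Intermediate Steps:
X(E, U) = -2
T(Z) = Z²
(T(0) + X(4, -4))² = (0² - 2)² = (0 - 2)² = (-2)² = 4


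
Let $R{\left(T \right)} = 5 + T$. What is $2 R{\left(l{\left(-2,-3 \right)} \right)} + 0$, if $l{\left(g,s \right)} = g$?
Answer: $6$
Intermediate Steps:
$2 R{\left(l{\left(-2,-3 \right)} \right)} + 0 = 2 \left(5 - 2\right) + 0 = 2 \cdot 3 + 0 = 6 + 0 = 6$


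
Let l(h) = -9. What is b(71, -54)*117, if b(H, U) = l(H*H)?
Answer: -1053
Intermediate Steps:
b(H, U) = -9
b(71, -54)*117 = -9*117 = -1053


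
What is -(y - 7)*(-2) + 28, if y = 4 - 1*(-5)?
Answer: 32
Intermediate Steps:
y = 9 (y = 4 + 5 = 9)
-(y - 7)*(-2) + 28 = -(9 - 7)*(-2) + 28 = -1*2*(-2) + 28 = -2*(-2) + 28 = 4 + 28 = 32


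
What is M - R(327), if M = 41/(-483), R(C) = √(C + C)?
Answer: -41/483 - √654 ≈ -25.658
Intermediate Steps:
R(C) = √2*√C (R(C) = √(2*C) = √2*√C)
M = -41/483 (M = 41*(-1/483) = -41/483 ≈ -0.084886)
M - R(327) = -41/483 - √2*√327 = -41/483 - √654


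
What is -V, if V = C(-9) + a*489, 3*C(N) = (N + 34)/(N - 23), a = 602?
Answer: -28260263/96 ≈ -2.9438e+5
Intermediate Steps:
C(N) = (34 + N)/(3*(-23 + N)) (C(N) = ((N + 34)/(N - 23))/3 = ((34 + N)/(-23 + N))/3 = (34 + N)/(3*(-23 + N)))
V = 28260263/96 (V = (34 - 9)/(3*(-23 - 9)) + 602*489 = (1/3)*25/(-32) + 294378 = (1/3)*(-1/32)*25 + 294378 = -25/96 + 294378 = 28260263/96 ≈ 2.9438e+5)
-V = -1*28260263/96 = -28260263/96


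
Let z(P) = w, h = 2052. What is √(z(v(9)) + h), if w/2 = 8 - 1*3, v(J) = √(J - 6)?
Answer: √2062 ≈ 45.409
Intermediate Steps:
v(J) = √(-6 + J)
w = 10 (w = 2*(8 - 1*3) = 2*(8 - 3) = 2*5 = 10)
z(P) = 10
√(z(v(9)) + h) = √(10 + 2052) = √2062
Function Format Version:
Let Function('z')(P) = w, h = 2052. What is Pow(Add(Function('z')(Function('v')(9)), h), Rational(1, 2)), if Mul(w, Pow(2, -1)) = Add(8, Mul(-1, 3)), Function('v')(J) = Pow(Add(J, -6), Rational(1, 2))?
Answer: Pow(2062, Rational(1, 2)) ≈ 45.409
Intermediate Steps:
Function('v')(J) = Pow(Add(-6, J), Rational(1, 2))
w = 10 (w = Mul(2, Add(8, Mul(-1, 3))) = Mul(2, Add(8, -3)) = Mul(2, 5) = 10)
Function('z')(P) = 10
Pow(Add(Function('z')(Function('v')(9)), h), Rational(1, 2)) = Pow(Add(10, 2052), Rational(1, 2)) = Pow(2062, Rational(1, 2))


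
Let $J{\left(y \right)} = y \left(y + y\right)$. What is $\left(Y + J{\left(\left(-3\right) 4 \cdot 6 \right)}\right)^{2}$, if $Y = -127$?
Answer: $104878081$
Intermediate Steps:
$J{\left(y \right)} = 2 y^{2}$ ($J{\left(y \right)} = y 2 y = 2 y^{2}$)
$\left(Y + J{\left(\left(-3\right) 4 \cdot 6 \right)}\right)^{2} = \left(-127 + 2 \left(\left(-3\right) 4 \cdot 6\right)^{2}\right)^{2} = \left(-127 + 2 \left(\left(-12\right) 6\right)^{2}\right)^{2} = \left(-127 + 2 \left(-72\right)^{2}\right)^{2} = \left(-127 + 2 \cdot 5184\right)^{2} = \left(-127 + 10368\right)^{2} = 10241^{2} = 104878081$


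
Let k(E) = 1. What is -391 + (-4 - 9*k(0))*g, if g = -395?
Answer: 4744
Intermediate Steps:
-391 + (-4 - 9*k(0))*g = -391 + (-4 - 9*1)*(-395) = -391 + (-4 - 9)*(-395) = -391 - 13*(-395) = -391 + 5135 = 4744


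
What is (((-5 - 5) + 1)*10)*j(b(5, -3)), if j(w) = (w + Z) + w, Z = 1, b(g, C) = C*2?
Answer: 990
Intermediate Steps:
b(g, C) = 2*C
j(w) = 1 + 2*w (j(w) = (w + 1) + w = (1 + w) + w = 1 + 2*w)
(((-5 - 5) + 1)*10)*j(b(5, -3)) = (((-5 - 5) + 1)*10)*(1 + 2*(2*(-3))) = ((-10 + 1)*10)*(1 + 2*(-6)) = (-9*10)*(1 - 12) = -90*(-11) = 990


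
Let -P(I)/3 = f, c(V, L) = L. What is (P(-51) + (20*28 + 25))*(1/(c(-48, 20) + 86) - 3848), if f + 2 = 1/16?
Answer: -3855755811/1696 ≈ -2.2734e+6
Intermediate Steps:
f = -31/16 (f = -2 + 1/16 = -31/16 ≈ -1.9375)
P(I) = 93/16 (P(I) = -3*(-31/16) = 93/16)
(P(-51) + (20*28 + 25))*(1/(c(-48, 20) + 86) - 3848) = (93/16 + (20*28 + 25))*(1/(20 + 86) - 3848) = (93/16 + (560 + 25))*(1/106 - 3848) = (93/16 + 585)*(1/106 - 3848) = (9453/16)*(-407887/106) = -3855755811/1696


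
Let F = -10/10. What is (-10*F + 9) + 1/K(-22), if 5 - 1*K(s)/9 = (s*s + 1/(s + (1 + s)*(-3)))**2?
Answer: 67342469339/3544340580 ≈ 19.000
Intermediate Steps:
F = -1 (F = -10*1/10 = -1)
K(s) = 45 - 9*(s**2 + 1/(-3 - 2*s))**2 (K(s) = 45 - 9*(s*s + 1/(s + (1 + s)*(-3)))**2 = 45 - 9*(s**2 + 1/(s + (-3 - 3*s)))**2 = 45 - 9*(s**2 + 1/(-3 - 2*s))**2)
(-10*F + 9) + 1/K(-22) = (-10*(-1) + 9) + 1/(45 - 9*(-1 + 2*(-22)**3 + 3*(-22)**2)**2/(3 + 2*(-22))**2) = (10 + 9) + 1/(45 - 9*(-1 + 2*(-10648) + 3*484)**2/(3 - 44)**2) = 19 + 1/(45 - 9*(-1 - 21296 + 1452)**2/(-41)**2) = 19 + 1/(45 - 9*1/1681*(-19845)**2) = 19 + 1/(45 - 9*1/1681*393824025) = 19 + 1/(45 - 3544416225/1681) = 19 + 1/(-3544340580/1681) = 19 - 1681/3544340580 = 67342469339/3544340580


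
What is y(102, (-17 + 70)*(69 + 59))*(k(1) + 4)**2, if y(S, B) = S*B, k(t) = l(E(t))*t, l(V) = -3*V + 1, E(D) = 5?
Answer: 69196800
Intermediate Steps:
l(V) = 1 - 3*V
k(t) = -14*t (k(t) = (1 - 3*5)*t = (1 - 15)*t = -14*t)
y(S, B) = B*S
y(102, (-17 + 70)*(69 + 59))*(k(1) + 4)**2 = (((-17 + 70)*(69 + 59))*102)*(-14*1 + 4)**2 = ((53*128)*102)*(-14 + 4)**2 = (6784*102)*(-10)**2 = 691968*100 = 69196800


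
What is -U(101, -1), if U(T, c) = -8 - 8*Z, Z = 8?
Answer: 72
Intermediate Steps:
U(T, c) = -72 (U(T, c) = -8 - 8*8 = -8 - 64 = -72)
-U(101, -1) = -1*(-72) = 72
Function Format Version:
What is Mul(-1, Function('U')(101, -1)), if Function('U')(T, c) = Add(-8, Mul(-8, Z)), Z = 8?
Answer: 72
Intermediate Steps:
Function('U')(T, c) = -72 (Function('U')(T, c) = Add(-8, Mul(-8, 8)) = Add(-8, -64) = -72)
Mul(-1, Function('U')(101, -1)) = Mul(-1, -72) = 72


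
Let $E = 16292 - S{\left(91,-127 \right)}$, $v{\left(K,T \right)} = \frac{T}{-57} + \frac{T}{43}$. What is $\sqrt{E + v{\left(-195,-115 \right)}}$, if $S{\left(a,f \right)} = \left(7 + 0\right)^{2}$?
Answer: $\frac{\sqrt{97574268333}}{2451} \approx 127.45$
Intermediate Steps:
$v{\left(K,T \right)} = \frac{14 T}{2451}$ ($v{\left(K,T \right)} = T \left(- \frac{1}{57}\right) + T \frac{1}{43} = - \frac{T}{57} + \frac{T}{43} = \frac{14 T}{2451}$)
$S{\left(a,f \right)} = 49$ ($S{\left(a,f \right)} = 7^{2} = 49$)
$E = 16243$ ($E = 16292 - 49 = 16243$)
$\sqrt{E + v{\left(-195,-115 \right)}} = \sqrt{16243 + \frac{14}{2451} \left(-115\right)} = \sqrt{16243 - \frac{1610}{2451}} = \sqrt{\frac{39809983}{2451}} = \frac{\sqrt{97574268333}}{2451}$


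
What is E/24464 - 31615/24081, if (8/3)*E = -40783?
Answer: -9133721149/4712940672 ≈ -1.9380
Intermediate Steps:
E = -122349/8 (E = (3/8)*(-40783) = -122349/8 ≈ -15294.)
E/24464 - 31615/24081 = -122349/8/24464 - 31615/24081 = -122349/8*1/24464 - 31615*1/24081 = -122349/195712 - 31615/24081 = -9133721149/4712940672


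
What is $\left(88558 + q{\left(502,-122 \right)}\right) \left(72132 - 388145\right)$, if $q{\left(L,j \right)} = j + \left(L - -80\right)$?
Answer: $-28130845234$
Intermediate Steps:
$q{\left(L,j \right)} = 80 + L + j$ ($q{\left(L,j \right)} = j + \left(L + 80\right) = j + \left(80 + L\right) = 80 + L + j$)
$\left(88558 + q{\left(502,-122 \right)}\right) \left(72132 - 388145\right) = \left(88558 + \left(80 + 502 - 122\right)\right) \left(72132 - 388145\right) = \left(88558 + 460\right) \left(-316013\right) = 89018 \left(-316013\right) = -28130845234$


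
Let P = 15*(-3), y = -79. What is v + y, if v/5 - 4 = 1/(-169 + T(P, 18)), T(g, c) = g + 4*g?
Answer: -23251/394 ≈ -59.013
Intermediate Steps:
P = -45
T(g, c) = 5*g
v = 7875/394 (v = 20 + 5/(-169 + 5*(-45)) = 20 + 5/(-169 - 225) = 20 + 5/(-394) = 20 + 5*(-1/394) = 20 - 5/394 = 7875/394 ≈ 19.987)
v + y = 7875/394 - 79 = -23251/394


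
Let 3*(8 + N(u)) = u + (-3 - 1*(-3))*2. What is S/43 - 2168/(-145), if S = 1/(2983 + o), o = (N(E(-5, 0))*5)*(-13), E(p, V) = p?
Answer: 1009989251/67549990 ≈ 14.952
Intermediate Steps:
N(u) = -8 + u/3 (N(u) = -8 + (u + (-3 - 1*(-3))*2)/3 = -8 + (u + (-3 + 3)*2)/3 = -8 + (u + 0*2)/3 = -8 + (u + 0)/3 = -8 + u/3)
o = 1885/3 (o = ((-8 + (1/3)*(-5))*5)*(-13) = ((-8 - 5/3)*5)*(-13) = -29/3*5*(-13) = -145/3*(-13) = 1885/3 ≈ 628.33)
S = 3/10834 (S = 1/(2983 + 1885/3) = 1/(10834/3) = 3/10834 ≈ 0.00027691)
S/43 - 2168/(-145) = (3/10834)/43 - 2168/(-145) = (3/10834)*(1/43) - 2168*(-1/145) = 3/465862 + 2168/145 = 1009989251/67549990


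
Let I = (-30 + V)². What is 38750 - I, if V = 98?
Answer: 34126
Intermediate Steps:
I = 4624 (I = (-30 + 98)² = 68² = 4624)
38750 - I = 38750 - 1*4624 = 38750 - 4624 = 34126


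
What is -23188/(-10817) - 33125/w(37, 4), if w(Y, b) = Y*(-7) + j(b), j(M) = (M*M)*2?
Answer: 363576801/2455459 ≈ 148.07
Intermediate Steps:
j(M) = 2*M² (j(M) = M²*2 = 2*M²)
w(Y, b) = -7*Y + 2*b² (w(Y, b) = Y*(-7) + 2*b² = -7*Y + 2*b²)
-23188/(-10817) - 33125/w(37, 4) = -23188/(-10817) - 33125/(-7*37 + 2*4²) = -23188*(-1/10817) - 33125/(-259 + 2*16) = 23188/10817 - 33125/(-259 + 32) = 23188/10817 - 33125/(-227) = 23188/10817 - 33125*(-1/227) = 23188/10817 + 33125/227 = 363576801/2455459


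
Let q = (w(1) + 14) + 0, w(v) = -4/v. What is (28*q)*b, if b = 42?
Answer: 11760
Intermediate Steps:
q = 10 (q = (-4/1 + 14) + 0 = (-4*1 + 14) + 0 = (-4 + 14) + 0 = 10 + 0 = 10)
(28*q)*b = (28*10)*42 = 280*42 = 11760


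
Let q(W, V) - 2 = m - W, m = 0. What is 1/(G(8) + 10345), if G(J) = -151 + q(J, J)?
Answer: 1/10188 ≈ 9.8155e-5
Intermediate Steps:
q(W, V) = 2 - W (q(W, V) = 2 + (0 - W) = 2 - W)
G(J) = -149 - J (G(J) = -151 + (2 - J) = -149 - J)
1/(G(8) + 10345) = 1/((-149 - 1*8) + 10345) = 1/((-149 - 8) + 10345) = 1/(-157 + 10345) = 1/10188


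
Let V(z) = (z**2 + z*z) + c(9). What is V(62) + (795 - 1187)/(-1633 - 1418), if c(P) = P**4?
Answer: 43474091/3051 ≈ 14249.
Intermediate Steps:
V(z) = 6561 + 2*z**2 (V(z) = (z**2 + z*z) + 9**4 = (z**2 + z**2) + 6561 = 2*z**2 + 6561 = 6561 + 2*z**2)
V(62) + (795 - 1187)/(-1633 - 1418) = (6561 + 2*62**2) + (795 - 1187)/(-1633 - 1418) = (6561 + 2*3844) - 392/(-3051) = (6561 + 7688) - 392*(-1/3051) = 14249 + 392/3051 = 43474091/3051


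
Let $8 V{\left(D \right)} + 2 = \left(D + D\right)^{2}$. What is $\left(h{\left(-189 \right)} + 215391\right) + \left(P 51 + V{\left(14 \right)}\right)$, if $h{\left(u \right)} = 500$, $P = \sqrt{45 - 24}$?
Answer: $\frac{863955}{4} + 51 \sqrt{21} \approx 2.1622 \cdot 10^{5}$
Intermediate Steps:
$V{\left(D \right)} = - \frac{1}{4} + \frac{D^{2}}{2}$ ($V{\left(D \right)} = - \frac{1}{4} + \frac{\left(D + D\right)^{2}}{8} = - \frac{1}{4} + \frac{\left(2 D\right)^{2}}{8} = - \frac{1}{4} + \frac{4 D^{2}}{8} = - \frac{1}{4} + \frac{D^{2}}{2}$)
$P = \sqrt{21} \approx 4.5826$
$\left(h{\left(-189 \right)} + 215391\right) + \left(P 51 + V{\left(14 \right)}\right) = \left(500 + 215391\right) - \left(\frac{1}{4} - 98 - \sqrt{21} \cdot 51\right) = 215891 + \left(51 \sqrt{21} + \left(- \frac{1}{4} + \frac{1}{2} \cdot 196\right)\right) = 215891 + \left(51 \sqrt{21} + \left(- \frac{1}{4} + 98\right)\right) = 215891 + \left(51 \sqrt{21} + \frac{391}{4}\right) = 215891 + \left(\frac{391}{4} + 51 \sqrt{21}\right) = \frac{863955}{4} + 51 \sqrt{21}$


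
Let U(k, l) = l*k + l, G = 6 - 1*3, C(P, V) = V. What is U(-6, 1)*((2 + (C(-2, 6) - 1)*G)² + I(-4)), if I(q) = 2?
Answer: -1455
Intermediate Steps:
G = 3 (G = 6 - 3 = 3)
U(k, l) = l + k*l (U(k, l) = k*l + l = l + k*l)
U(-6, 1)*((2 + (C(-2, 6) - 1)*G)² + I(-4)) = (1*(1 - 6))*((2 + (6 - 1)*3)² + 2) = (1*(-5))*((2 + 5*3)² + 2) = -5*((2 + 15)² + 2) = -5*(17² + 2) = -5*(289 + 2) = -5*291 = -1455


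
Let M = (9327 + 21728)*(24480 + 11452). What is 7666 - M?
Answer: -1115860594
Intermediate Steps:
M = 1115868260 (M = 31055*35932 = 1115868260)
7666 - M = 7666 - 1*1115868260 = 7666 - 1115868260 = -1115860594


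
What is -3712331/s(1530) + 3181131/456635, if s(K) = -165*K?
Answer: 499651357427/23055501150 ≈ 21.672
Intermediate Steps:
-3712331/s(1530) + 3181131/456635 = -3712331/((-165*1530)) + 3181131/456635 = -3712331/(-252450) + 3181131*(1/456635) = -3712331*(-1/252450) + 3181131/456635 = 3712331/252450 + 3181131/456635 = 499651357427/23055501150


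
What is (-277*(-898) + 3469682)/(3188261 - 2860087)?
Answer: 265602/23441 ≈ 11.331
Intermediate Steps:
(-277*(-898) + 3469682)/(3188261 - 2860087) = (248746 + 3469682)/328174 = 3718428*(1/328174) = 265602/23441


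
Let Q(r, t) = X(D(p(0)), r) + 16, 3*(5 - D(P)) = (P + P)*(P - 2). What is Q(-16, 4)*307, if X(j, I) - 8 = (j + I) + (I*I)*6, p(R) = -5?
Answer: 1405139/3 ≈ 4.6838e+5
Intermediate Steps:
D(P) = 5 - 2*P*(-2 + P)/3 (D(P) = 5 - (P + P)*(P - 2)/3 = 5 - 2*P*(-2 + P)/3)
X(j, I) = 8 + I + j + 6*I² (X(j, I) = 8 + ((j + I) + (I*I)*6) = 8 + ((I + j) + I²*6) = 8 + ((I + j) + 6*I²) = 8 + (I + j + 6*I²) = 8 + I + j + 6*I²)
Q(r, t) = 17/3 + r + 6*r² (Q(r, t) = (8 + r + (5 - ⅔*(-5)² + (4/3)*(-5)) + 6*r²) + 16 = (8 + r + (5 - ⅔*25 - 20/3) + 6*r²) + 16 = (8 + r + (5 - 50/3 - 20/3) + 6*r²) + 16 = (8 + r - 55/3 + 6*r²) + 16 = (-31/3 + r + 6*r²) + 16 = 17/3 + r + 6*r²)
Q(-16, 4)*307 = (17/3 - 16 + 6*(-16)²)*307 = (17/3 - 16 + 6*256)*307 = (17/3 - 16 + 1536)*307 = (4577/3)*307 = 1405139/3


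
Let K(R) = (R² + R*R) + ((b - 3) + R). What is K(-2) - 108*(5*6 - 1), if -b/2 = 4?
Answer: -3137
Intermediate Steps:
b = -8 (b = -2*4 = -8)
K(R) = -11 + R + 2*R² (K(R) = (R² + R*R) + ((-8 - 3) + R) = (R² + R²) + (-11 + R) = 2*R² + (-11 + R) = -11 + R + 2*R²)
K(-2) - 108*(5*6 - 1) = (-11 - 2 + 2*(-2)²) - 108*(5*6 - 1) = (-11 - 2 + 2*4) - 108*(30 - 1) = (-11 - 2 + 8) - 108*29 = -5 - 3132 = -3137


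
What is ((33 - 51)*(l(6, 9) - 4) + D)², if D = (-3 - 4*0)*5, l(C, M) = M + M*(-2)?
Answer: 47961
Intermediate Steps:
l(C, M) = -M (l(C, M) = M - 2*M = -M)
D = -15 (D = (-3 + 0)*5 = -3*5 = -15)
((33 - 51)*(l(6, 9) - 4) + D)² = ((33 - 51)*(-1*9 - 4) - 15)² = (-18*(-9 - 4) - 15)² = (-18*(-13) - 15)² = (234 - 15)² = 219² = 47961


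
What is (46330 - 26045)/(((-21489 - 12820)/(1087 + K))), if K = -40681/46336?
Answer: -92806735185/144521984 ≈ -642.16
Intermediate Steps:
K = -40681/46336 (K = -40681*1/46336 = -40681/46336 ≈ -0.87796)
(46330 - 26045)/(((-21489 - 12820)/(1087 + K))) = (46330 - 26045)/(((-21489 - 12820)/(1087 - 40681/46336))) = 20285/((-34309/50326551/46336)) = 20285/((-34309*46336/50326551)) = 20285/(-144521984/4575141) = 20285*(-4575141/144521984) = -92806735185/144521984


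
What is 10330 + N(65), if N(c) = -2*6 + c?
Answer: 10383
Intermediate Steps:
N(c) = -12 + c
10330 + N(65) = 10330 + (-12 + 65) = 10330 + 53 = 10383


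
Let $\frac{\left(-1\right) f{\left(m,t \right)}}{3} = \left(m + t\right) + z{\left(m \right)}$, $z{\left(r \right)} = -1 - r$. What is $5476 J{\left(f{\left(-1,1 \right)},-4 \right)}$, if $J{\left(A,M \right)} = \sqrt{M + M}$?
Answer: $10952 i \sqrt{2} \approx 15488.0 i$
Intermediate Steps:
$f{\left(m,t \right)} = 3 - 3 t$ ($f{\left(m,t \right)} = - 3 \left(\left(m + t\right) - \left(1 + m\right)\right) = - 3 \left(-1 + t\right) = 3 - 3 t$)
$J{\left(A,M \right)} = \sqrt{2} \sqrt{M}$ ($J{\left(A,M \right)} = \sqrt{2 M} = \sqrt{2} \sqrt{M}$)
$5476 J{\left(f{\left(-1,1 \right)},-4 \right)} = 5476 \sqrt{2} \sqrt{-4} = 5476 \sqrt{2} \cdot 2 i = 5476 \cdot 2 i \sqrt{2} = 10952 i \sqrt{2}$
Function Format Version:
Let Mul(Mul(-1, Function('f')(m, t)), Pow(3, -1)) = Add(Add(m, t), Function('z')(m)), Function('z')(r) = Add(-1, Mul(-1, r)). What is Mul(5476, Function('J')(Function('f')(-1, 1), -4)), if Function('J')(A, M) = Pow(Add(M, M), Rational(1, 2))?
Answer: Mul(10952, I, Pow(2, Rational(1, 2))) ≈ Mul(15488., I)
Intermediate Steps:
Function('f')(m, t) = Add(3, Mul(-3, t)) (Function('f')(m, t) = Mul(-3, Add(Add(m, t), Add(-1, Mul(-1, m)))) = Mul(-3, Add(-1, t)) = Add(3, Mul(-3, t)))
Function('J')(A, M) = Mul(Pow(2, Rational(1, 2)), Pow(M, Rational(1, 2))) (Function('J')(A, M) = Pow(Mul(2, M), Rational(1, 2)) = Mul(Pow(2, Rational(1, 2)), Pow(M, Rational(1, 2))))
Mul(5476, Function('J')(Function('f')(-1, 1), -4)) = Mul(5476, Mul(Pow(2, Rational(1, 2)), Pow(-4, Rational(1, 2)))) = Mul(5476, Mul(Pow(2, Rational(1, 2)), Mul(2, I))) = Mul(5476, Mul(2, I, Pow(2, Rational(1, 2)))) = Mul(10952, I, Pow(2, Rational(1, 2)))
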